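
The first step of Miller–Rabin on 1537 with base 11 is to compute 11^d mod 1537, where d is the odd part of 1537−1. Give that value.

1537 − 1 = 1536 = 2^9 · 3, so d = 3.
11^1 ≡ 11 (mod 1537)
11^2 ≡ 11^2 = 121 ≡ 121 (mod 1537)
3 = 2 + 1 in binary powers of 2.
So 11^3 ≡ 121 · 11 ≡ 1331 (mod 1537).
Squaring chain: 1331 → 937 → 342 → 152 → 49 → 864 → 1051 → 1035 → 1473; never reaches −1, so base 11 is a Miller–Rabin witness that 1537 is composite.

1331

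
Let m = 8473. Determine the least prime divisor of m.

37

8473 is odd.
Digit sum 22, not divisible by 3.
Ends in 3: not divisible by 5.
7: 8473 = 7·1210 + 3
11: 8473 = 11·770 + 3
13: 8473 = 13·651 + 10
17: 8473 = 17·498 + 7
19: 8473 = 19·445 + 18
23: 8473 = 23·368 + 9
29: 8473 = 29·292 + 5
31: 8473 = 31·273 + 10
37: 8473 = 37·229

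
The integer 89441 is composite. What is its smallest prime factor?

89441 is odd.
Digit sum 26, not divisible by 3.
Ends in 1: not divisible by 5.
7: 89441 = 7·12777 + 2
11: 89441 = 11·8131

11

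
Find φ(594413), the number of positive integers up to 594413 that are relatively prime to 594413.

Factor: 594413 = 29 · 103 · 199.
φ(594413) = (29−1) · (103−1) · (199−1) = 28 · 102 · 198 = 565488.

565488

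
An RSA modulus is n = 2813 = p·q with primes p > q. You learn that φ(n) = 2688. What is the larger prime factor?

φ(n) = (p−1)(q−1) = n − (p+q) + 1, so p + q = 2813 − 2688 + 1 = 126.
p and q are the roots of t² − 126t + 2813 = 0.
Discriminant: 126² − 4·2813 = 15876 − 11252 = 4624; √4624 = 68.
q = (126 − 68)/2 = 29, p = (126 + 68)/2 = 97.
Check: 29 · 97 = 2813.

97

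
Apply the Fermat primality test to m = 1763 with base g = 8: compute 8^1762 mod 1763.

8^1 ≡ 8 (mod 1763)
8^2 ≡ 8^2 = 64 ≡ 64 (mod 1763)
8^4 ≡ 64^2 = 4096 ≡ 570 (mod 1763)
8^8 ≡ 570^2 = 324900 ≡ 508 (mod 1763)
8^16 ≡ 508^2 = 258064 ≡ 666 (mod 1763)
8^32 ≡ 666^2 = 443556 ≡ 1043 (mod 1763)
8^64 ≡ 1043^2 = 1087849 ≡ 78 (mod 1763)
8^128 ≡ 78^2 = 6084 ≡ 795 (mod 1763)
8^256 ≡ 795^2 = 632025 ≡ 871 (mod 1763)
8^512 ≡ 871^2 = 758641 ≡ 551 (mod 1763)
8^1024 ≡ 551^2 = 303601 ≡ 365 (mod 1763)
1762 = 1024 + 512 + 128 + 64 + 32 + 2 in binary powers of 2.
So 8^1762 ≡ 365 · 551 · 795 · 78 · 1043 · 64 ≡ 1417 (mod 1763).
Since 1417 ≠ 1, base 8 is a Fermat witness: 1763 is composite.

1417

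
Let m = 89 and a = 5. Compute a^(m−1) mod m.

1

5^1 ≡ 5 (mod 89)
5^2 ≡ 5^2 = 25 ≡ 25 (mod 89)
5^4 ≡ 25^2 = 625 ≡ 2 (mod 89)
5^8 ≡ 2^2 = 4 ≡ 4 (mod 89)
5^16 ≡ 4^2 = 16 ≡ 16 (mod 89)
5^32 ≡ 16^2 = 256 ≡ 78 (mod 89)
5^64 ≡ 78^2 = 6084 ≡ 32 (mod 89)
88 = 64 + 16 + 8 in binary powers of 2.
So 5^88 ≡ 32 · 16 · 4 ≡ 1 (mod 89).
Since the result is 1, base 5 gives no evidence that 89 is composite.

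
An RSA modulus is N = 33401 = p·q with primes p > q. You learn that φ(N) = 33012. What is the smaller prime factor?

φ(n) = (p−1)(q−1) = n − (p+q) + 1, so p + q = 33401 − 33012 + 1 = 390.
p and q are the roots of t² − 390t + 33401 = 0.
Discriminant: 390² − 4·33401 = 152100 − 133604 = 18496; √18496 = 136.
q = (390 − 136)/2 = 127, p = (390 + 136)/2 = 263.
Check: 127 · 263 = 33401.

127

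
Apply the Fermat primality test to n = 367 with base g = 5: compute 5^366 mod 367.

5^1 ≡ 5 (mod 367)
5^2 ≡ 5^2 = 25 ≡ 25 (mod 367)
5^4 ≡ 25^2 = 625 ≡ 258 (mod 367)
5^8 ≡ 258^2 = 66564 ≡ 137 (mod 367)
5^16 ≡ 137^2 = 18769 ≡ 52 (mod 367)
5^32 ≡ 52^2 = 2704 ≡ 135 (mod 367)
5^64 ≡ 135^2 = 18225 ≡ 242 (mod 367)
5^128 ≡ 242^2 = 58564 ≡ 211 (mod 367)
5^256 ≡ 211^2 = 44521 ≡ 114 (mod 367)
366 = 256 + 64 + 32 + 8 + 4 + 2 in binary powers of 2.
So 5^366 ≡ 114 · 242 · 135 · 137 · 258 · 25 ≡ 1 (mod 367).
Since the result is 1, base 5 gives no evidence that 367 is composite.

1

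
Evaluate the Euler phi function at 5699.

Factor: 5699 = 41 · 139.
φ(5699) = (41−1) · (139−1) = 40 · 138 = 5520.

5520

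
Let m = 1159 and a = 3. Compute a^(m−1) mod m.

1071

3^1 ≡ 3 (mod 1159)
3^2 ≡ 3^2 = 9 ≡ 9 (mod 1159)
3^4 ≡ 9^2 = 81 ≡ 81 (mod 1159)
3^8 ≡ 81^2 = 6561 ≡ 766 (mod 1159)
3^16 ≡ 766^2 = 586756 ≡ 302 (mod 1159)
3^32 ≡ 302^2 = 91204 ≡ 802 (mod 1159)
3^64 ≡ 802^2 = 643204 ≡ 1118 (mod 1159)
3^128 ≡ 1118^2 = 1249924 ≡ 522 (mod 1159)
3^256 ≡ 522^2 = 272484 ≡ 119 (mod 1159)
3^512 ≡ 119^2 = 14161 ≡ 253 (mod 1159)
3^1024 ≡ 253^2 = 64009 ≡ 264 (mod 1159)
1158 = 1024 + 128 + 4 + 2 in binary powers of 2.
So 3^1158 ≡ 264 · 522 · 81 · 9 ≡ 1071 (mod 1159).
Since 1071 ≠ 1, base 3 is a Fermat witness: 1159 is composite.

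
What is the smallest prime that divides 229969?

41

229969 is odd.
Digit sum 37, not divisible by 3.
Ends in 9: not divisible by 5.
7: 229969 = 7·32852 + 5
11: 229969 = 11·20906 + 3
13: 229969 = 13·17689 + 12
17: 229969 = 17·13527 + 10
19: 229969 = 19·12103 + 12
23: 229969 = 23·9998 + 15
29: 229969 = 29·7929 + 28
31: 229969 = 31·7418 + 11
37: 229969 = 37·6215 + 14
41: 229969 = 41·5609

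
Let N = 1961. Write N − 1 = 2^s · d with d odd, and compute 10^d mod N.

1210

1961 − 1 = 1960 = 2^3 · 245, so d = 245.
10^1 ≡ 10 (mod 1961)
10^2 ≡ 10^2 = 100 ≡ 100 (mod 1961)
10^4 ≡ 100^2 = 10000 ≡ 195 (mod 1961)
10^8 ≡ 195^2 = 38025 ≡ 766 (mod 1961)
10^16 ≡ 766^2 = 586756 ≡ 417 (mod 1961)
10^32 ≡ 417^2 = 173889 ≡ 1321 (mod 1961)
10^64 ≡ 1321^2 = 1745041 ≡ 1712 (mod 1961)
10^128 ≡ 1712^2 = 2930944 ≡ 1210 (mod 1961)
245 = 128 + 64 + 32 + 16 + 4 + 1 in binary powers of 2.
So 10^245 ≡ 1210 · 1712 · 1321 · 417 · 195 · 10 ≡ 1210 (mod 1961).
Squaring chain: 1210 → 1194 → 1950; never reaches −1, so base 10 is a Miller–Rabin witness that 1961 is composite.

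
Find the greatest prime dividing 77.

11

77 = 7 · 11
11 is prime.
So 77 = 7 · 11; the largest prime factor is 11.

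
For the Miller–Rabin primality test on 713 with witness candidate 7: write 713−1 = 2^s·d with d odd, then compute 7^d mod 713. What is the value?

713 − 1 = 712 = 2^3 · 89, so d = 89.
7^1 ≡ 7 (mod 713)
7^2 ≡ 7^2 = 49 ≡ 49 (mod 713)
7^4 ≡ 49^2 = 2401 ≡ 262 (mod 713)
7^8 ≡ 262^2 = 68644 ≡ 196 (mod 713)
7^16 ≡ 196^2 = 38416 ≡ 627 (mod 713)
7^32 ≡ 627^2 = 393129 ≡ 266 (mod 713)
7^64 ≡ 266^2 = 70756 ≡ 169 (mod 713)
89 = 64 + 16 + 8 + 1 in binary powers of 2.
So 7^89 ≡ 169 · 627 · 196 · 7 ≡ 536 (mod 713).
Squaring chain: 536 → 670 → 423; never reaches −1, so base 7 is a Miller–Rabin witness that 713 is composite.

536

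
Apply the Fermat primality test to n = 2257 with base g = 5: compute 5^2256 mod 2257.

5^1 ≡ 5 (mod 2257)
5^2 ≡ 5^2 = 25 ≡ 25 (mod 2257)
5^4 ≡ 25^2 = 625 ≡ 625 (mod 2257)
5^8 ≡ 625^2 = 390625 ≡ 164 (mod 2257)
5^16 ≡ 164^2 = 26896 ≡ 2069 (mod 2257)
5^32 ≡ 2069^2 = 4280761 ≡ 1489 (mod 2257)
5^64 ≡ 1489^2 = 2217121 ≡ 747 (mod 2257)
5^128 ≡ 747^2 = 558009 ≡ 530 (mod 2257)
5^256 ≡ 530^2 = 280900 ≡ 1032 (mod 2257)
5^512 ≡ 1032^2 = 1065024 ≡ 1977 (mod 2257)
5^1024 ≡ 1977^2 = 3908529 ≡ 1662 (mod 2257)
5^2048 ≡ 1662^2 = 2762244 ≡ 1933 (mod 2257)
2256 = 2048 + 128 + 64 + 16 in binary powers of 2.
So 5^2256 ≡ 1933 · 530 · 747 · 2069 ≡ 1839 (mod 2257).
Since 1839 ≠ 1, base 5 is a Fermat witness: 2257 is composite.

1839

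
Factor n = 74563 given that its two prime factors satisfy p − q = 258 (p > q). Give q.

173

Since p = q + 258, we have 74563 = q(q + 258), so q² + 258q − 74563 = 0.
Discriminant: 258² + 4·74563 = 66564 + 298252 = 364816; √364816 = 604.
q = (−258 + 604)/2 = 173, and p = q + 258 = 431.
Check: 173 · 431 = 74563.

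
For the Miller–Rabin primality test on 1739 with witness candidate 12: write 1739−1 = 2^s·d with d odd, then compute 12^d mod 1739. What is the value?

1739 − 1 = 1738 = 2^1 · 869, so d = 869.
12^1 ≡ 12 (mod 1739)
12^2 ≡ 12^2 = 144 ≡ 144 (mod 1739)
12^4 ≡ 144^2 = 20736 ≡ 1607 (mod 1739)
12^8 ≡ 1607^2 = 2582449 ≡ 34 (mod 1739)
12^16 ≡ 34^2 = 1156 ≡ 1156 (mod 1739)
12^32 ≡ 1156^2 = 1336336 ≡ 784 (mod 1739)
12^64 ≡ 784^2 = 614656 ≡ 789 (mod 1739)
12^128 ≡ 789^2 = 622521 ≡ 1698 (mod 1739)
12^256 ≡ 1698^2 = 2883204 ≡ 1681 (mod 1739)
12^512 ≡ 1681^2 = 2825761 ≡ 1625 (mod 1739)
869 = 512 + 256 + 64 + 32 + 4 + 1 in binary powers of 2.
So 12^869 ≡ 1625 · 1681 · 789 · 784 · 1607 · 12 ≡ 1635 (mod 1739).
Squaring chain: 1635; never reaches −1, so base 12 is a Miller–Rabin witness that 1739 is composite.

1635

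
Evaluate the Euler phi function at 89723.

Factor: 89723 = 23 · 47 · 83.
φ(89723) = (23−1) · (47−1) · (83−1) = 22 · 46 · 82 = 82984.

82984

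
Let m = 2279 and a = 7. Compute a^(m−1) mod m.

982

7^1 ≡ 7 (mod 2279)
7^2 ≡ 7^2 = 49 ≡ 49 (mod 2279)
7^4 ≡ 49^2 = 2401 ≡ 122 (mod 2279)
7^8 ≡ 122^2 = 14884 ≡ 1210 (mod 2279)
7^16 ≡ 1210^2 = 1464100 ≡ 982 (mod 2279)
7^32 ≡ 982^2 = 964324 ≡ 307 (mod 2279)
7^64 ≡ 307^2 = 94249 ≡ 810 (mod 2279)
7^128 ≡ 810^2 = 656100 ≡ 2027 (mod 2279)
7^256 ≡ 2027^2 = 4108729 ≡ 1971 (mod 2279)
7^512 ≡ 1971^2 = 3884841 ≡ 1425 (mod 2279)
7^1024 ≡ 1425^2 = 2030625 ≡ 36 (mod 2279)
7^2048 ≡ 36^2 = 1296 ≡ 1296 (mod 2279)
2278 = 2048 + 128 + 64 + 32 + 4 + 2 in binary powers of 2.
So 7^2278 ≡ 1296 · 2027 · 810 · 307 · 122 · 49 ≡ 982 (mod 2279).
Since 982 ≠ 1, base 7 is a Fermat witness: 2279 is composite.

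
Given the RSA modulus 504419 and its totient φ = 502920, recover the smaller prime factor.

509

φ(n) = (p−1)(q−1) = n − (p+q) + 1, so p + q = 504419 − 502920 + 1 = 1500.
p and q are the roots of t² − 1500t + 504419 = 0.
Discriminant: 1500² − 4·504419 = 2250000 − 2017676 = 232324; √232324 = 482.
q = (1500 − 482)/2 = 509, p = (1500 + 482)/2 = 991.
Check: 509 · 991 = 504419.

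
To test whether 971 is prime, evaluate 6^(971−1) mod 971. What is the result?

6^1 ≡ 6 (mod 971)
6^2 ≡ 6^2 = 36 ≡ 36 (mod 971)
6^4 ≡ 36^2 = 1296 ≡ 325 (mod 971)
6^8 ≡ 325^2 = 105625 ≡ 757 (mod 971)
6^16 ≡ 757^2 = 573049 ≡ 159 (mod 971)
6^32 ≡ 159^2 = 25281 ≡ 35 (mod 971)
6^64 ≡ 35^2 = 1225 ≡ 254 (mod 971)
6^128 ≡ 254^2 = 64516 ≡ 430 (mod 971)
6^256 ≡ 430^2 = 184900 ≡ 410 (mod 971)
6^512 ≡ 410^2 = 168100 ≡ 117 (mod 971)
970 = 512 + 256 + 128 + 64 + 8 + 2 in binary powers of 2.
So 6^970 ≡ 117 · 410 · 430 · 254 · 757 · 36 ≡ 1 (mod 971).
Since the result is 1, base 6 gives no evidence that 971 is composite.

1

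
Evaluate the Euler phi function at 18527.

Factor: 18527 = 97 · 191.
φ(18527) = (97−1) · (191−1) = 96 · 190 = 18240.

18240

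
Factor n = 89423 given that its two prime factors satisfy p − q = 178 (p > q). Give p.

Since p = q + 178, we have 89423 = q(q + 178), so q² + 178q − 89423 = 0.
Discriminant: 178² + 4·89423 = 31684 + 357692 = 389376; √389376 = 624.
q = (−178 + 624)/2 = 223, and p = q + 178 = 401.
Check: 223 · 401 = 89423.

401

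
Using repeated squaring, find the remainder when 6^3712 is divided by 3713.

6^1 ≡ 6 (mod 3713)
6^2 ≡ 6^2 = 36 ≡ 36 (mod 3713)
6^4 ≡ 36^2 = 1296 ≡ 1296 (mod 3713)
6^8 ≡ 1296^2 = 1679616 ≡ 1340 (mod 3713)
6^16 ≡ 1340^2 = 1795600 ≡ 2221 (mod 3713)
6^32 ≡ 2221^2 = 4932841 ≡ 1977 (mod 3713)
6^64 ≡ 1977^2 = 3908529 ≡ 2453 (mod 3713)
6^128 ≡ 2453^2 = 6017209 ≡ 2149 (mod 3713)
6^256 ≡ 2149^2 = 4618201 ≡ 2942 (mod 3713)
6^512 ≡ 2942^2 = 8655364 ≡ 361 (mod 3713)
6^1024 ≡ 361^2 = 130321 ≡ 366 (mod 3713)
6^2048 ≡ 366^2 = 133956 ≡ 288 (mod 3713)
3712 = 2048 + 1024 + 512 + 128 in binary powers of 2.
So 6^3712 ≡ 288 · 366 · 361 · 2149 ≡ 1225 (mod 3713).
Since 1225 ≠ 1, base 6 is a Fermat witness: 3713 is composite.

1225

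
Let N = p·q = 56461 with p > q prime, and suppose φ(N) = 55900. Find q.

φ(n) = (p−1)(q−1) = n − (p+q) + 1, so p + q = 56461 − 55900 + 1 = 562.
p and q are the roots of t² − 562t + 56461 = 0.
Discriminant: 562² − 4·56461 = 315844 − 225844 = 90000; √90000 = 300.
q = (562 − 300)/2 = 131, p = (562 + 300)/2 = 431.
Check: 131 · 431 = 56461.

131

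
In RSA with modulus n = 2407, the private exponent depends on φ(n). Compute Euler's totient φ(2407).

Factor: 2407 = 29 · 83.
φ(2407) = (29−1) · (83−1) = 28 · 82 = 2296.

2296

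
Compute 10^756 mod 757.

1

10^1 ≡ 10 (mod 757)
10^2 ≡ 10^2 = 100 ≡ 100 (mod 757)
10^4 ≡ 100^2 = 10000 ≡ 159 (mod 757)
10^8 ≡ 159^2 = 25281 ≡ 300 (mod 757)
10^16 ≡ 300^2 = 90000 ≡ 674 (mod 757)
10^32 ≡ 674^2 = 454276 ≡ 76 (mod 757)
10^64 ≡ 76^2 = 5776 ≡ 477 (mod 757)
10^128 ≡ 477^2 = 227529 ≡ 429 (mod 757)
10^256 ≡ 429^2 = 184041 ≡ 90 (mod 757)
10^512 ≡ 90^2 = 8100 ≡ 530 (mod 757)
756 = 512 + 128 + 64 + 32 + 16 + 4 in binary powers of 2.
So 10^756 ≡ 530 · 429 · 477 · 76 · 674 · 159 ≡ 1 (mod 757).
Since the result is 1, base 10 gives no evidence that 757 is composite.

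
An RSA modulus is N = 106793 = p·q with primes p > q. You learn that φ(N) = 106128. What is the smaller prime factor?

φ(n) = (p−1)(q−1) = n − (p+q) + 1, so p + q = 106793 − 106128 + 1 = 666.
p and q are the roots of t² − 666t + 106793 = 0.
Discriminant: 666² − 4·106793 = 443556 − 427172 = 16384; √16384 = 128.
q = (666 − 128)/2 = 269, p = (666 + 128)/2 = 397.
Check: 269 · 397 = 106793.

269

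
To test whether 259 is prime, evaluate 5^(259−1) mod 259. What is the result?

5^1 ≡ 5 (mod 259)
5^2 ≡ 5^2 = 25 ≡ 25 (mod 259)
5^4 ≡ 25^2 = 625 ≡ 107 (mod 259)
5^8 ≡ 107^2 = 11449 ≡ 53 (mod 259)
5^16 ≡ 53^2 = 2809 ≡ 219 (mod 259)
5^32 ≡ 219^2 = 47961 ≡ 46 (mod 259)
5^64 ≡ 46^2 = 2116 ≡ 44 (mod 259)
5^128 ≡ 44^2 = 1936 ≡ 123 (mod 259)
5^256 ≡ 123^2 = 15129 ≡ 107 (mod 259)
258 = 256 + 2 in binary powers of 2.
So 5^258 ≡ 107 · 25 ≡ 85 (mod 259).
Since 85 ≠ 1, base 5 is a Fermat witness: 259 is composite.

85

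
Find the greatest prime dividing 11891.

11891 = 11 · 1081
1081 = 23 · 47
47 is prime.
So 11891 = 11 · 23 · 47; the largest prime factor is 47.

47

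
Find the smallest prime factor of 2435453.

2435453 is odd.
Digit sum 26, not divisible by 3.
Ends in 3: not divisible by 5.
7: 2435453 = 7·347921 + 6
11: 2435453 = 11·221404 + 9
13: 2435453 = 13·187342 + 7
17: 2435453 = 17·143261 + 16
19: 2435453 = 19·128181 + 14
23: 2435453 = 23·105889 + 6
29: 2435453 = 29·83981 + 4
31: 2435453 = 31·78563

31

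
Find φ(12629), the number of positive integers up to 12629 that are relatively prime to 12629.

Factor: 12629 = 73 · 173.
φ(12629) = (73−1) · (173−1) = 72 · 172 = 12384.

12384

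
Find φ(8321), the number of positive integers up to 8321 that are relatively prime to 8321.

8112

Factor: 8321 = 53 · 157.
φ(8321) = (53−1) · (157−1) = 52 · 156 = 8112.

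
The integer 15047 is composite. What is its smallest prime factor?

41

15047 is odd.
Digit sum 17, not divisible by 3.
Ends in 7: not divisible by 5.
7: 15047 = 7·2149 + 4
11: 15047 = 11·1367 + 10
13: 15047 = 13·1157 + 6
17: 15047 = 17·885 + 2
19: 15047 = 19·791 + 18
23: 15047 = 23·654 + 5
29: 15047 = 29·518 + 25
31: 15047 = 31·485 + 12
37: 15047 = 37·406 + 25
41: 15047 = 41·367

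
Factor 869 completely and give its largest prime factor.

869 = 11 · 79
79 is prime.
So 869 = 11 · 79; the largest prime factor is 79.

79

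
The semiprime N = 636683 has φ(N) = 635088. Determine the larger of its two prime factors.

809

φ(n) = (p−1)(q−1) = n − (p+q) + 1, so p + q = 636683 − 635088 + 1 = 1596.
p and q are the roots of t² − 1596t + 636683 = 0.
Discriminant: 1596² − 4·636683 = 2547216 − 2546732 = 484; √484 = 22.
q = (1596 − 22)/2 = 787, p = (1596 + 22)/2 = 809.
Check: 787 · 809 = 636683.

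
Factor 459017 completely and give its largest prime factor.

459017 = 13 · 35309
35309 = 17 · 2077
2077 = 31 · 67
67 is prime.
So 459017 = 13 · 17 · 31 · 67; the largest prime factor is 67.

67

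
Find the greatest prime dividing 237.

79

237 = 3 · 79
79 is prime.
So 237 = 3 · 79; the largest prime factor is 79.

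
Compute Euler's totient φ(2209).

Factor: 2209 = 47^2.
φ(2209) = 47^1·(47−1) = 2162.

2162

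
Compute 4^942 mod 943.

836

4^1 ≡ 4 (mod 943)
4^2 ≡ 4^2 = 16 ≡ 16 (mod 943)
4^4 ≡ 16^2 = 256 ≡ 256 (mod 943)
4^8 ≡ 256^2 = 65536 ≡ 469 (mod 943)
4^16 ≡ 469^2 = 219961 ≡ 242 (mod 943)
4^32 ≡ 242^2 = 58564 ≡ 98 (mod 943)
4^64 ≡ 98^2 = 9604 ≡ 174 (mod 943)
4^128 ≡ 174^2 = 30276 ≡ 100 (mod 943)
4^256 ≡ 100^2 = 10000 ≡ 570 (mod 943)
4^512 ≡ 570^2 = 324900 ≡ 508 (mod 943)
942 = 512 + 256 + 128 + 32 + 8 + 4 + 2 in binary powers of 2.
So 4^942 ≡ 508 · 570 · 100 · 98 · 469 · 256 · 16 ≡ 836 (mod 943).
Since 836 ≠ 1, base 4 is a Fermat witness: 943 is composite.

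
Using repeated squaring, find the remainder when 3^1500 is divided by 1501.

539

3^1 ≡ 3 (mod 1501)
3^2 ≡ 3^2 = 9 ≡ 9 (mod 1501)
3^4 ≡ 9^2 = 81 ≡ 81 (mod 1501)
3^8 ≡ 81^2 = 6561 ≡ 557 (mod 1501)
3^16 ≡ 557^2 = 310249 ≡ 1043 (mod 1501)
3^32 ≡ 1043^2 = 1087849 ≡ 1125 (mod 1501)
3^64 ≡ 1125^2 = 1265625 ≡ 282 (mod 1501)
3^128 ≡ 282^2 = 79524 ≡ 1472 (mod 1501)
3^256 ≡ 1472^2 = 2166784 ≡ 841 (mod 1501)
3^512 ≡ 841^2 = 707281 ≡ 310 (mod 1501)
3^1024 ≡ 310^2 = 96100 ≡ 36 (mod 1501)
1500 = 1024 + 256 + 128 + 64 + 16 + 8 + 4 in binary powers of 2.
So 3^1500 ≡ 36 · 841 · 1472 · 282 · 1043 · 557 · 81 ≡ 539 (mod 1501).
Since 539 ≠ 1, base 3 is a Fermat witness: 1501 is composite.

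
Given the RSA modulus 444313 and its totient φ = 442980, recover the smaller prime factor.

φ(n) = (p−1)(q−1) = n − (p+q) + 1, so p + q = 444313 − 442980 + 1 = 1334.
p and q are the roots of t² − 1334t + 444313 = 0.
Discriminant: 1334² − 4·444313 = 1779556 − 1777252 = 2304; √2304 = 48.
q = (1334 − 48)/2 = 643, p = (1334 + 48)/2 = 691.
Check: 643 · 691 = 444313.

643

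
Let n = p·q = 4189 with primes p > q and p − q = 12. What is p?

71

Since p = q + 12, we have 4189 = q(q + 12), so q² + 12q − 4189 = 0.
Discriminant: 12² + 4·4189 = 144 + 16756 = 16900; √16900 = 130.
q = (−12 + 130)/2 = 59, and p = q + 12 = 71.
Check: 59 · 71 = 4189.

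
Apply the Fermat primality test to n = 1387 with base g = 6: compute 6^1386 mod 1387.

6^1 ≡ 6 (mod 1387)
6^2 ≡ 6^2 = 36 ≡ 36 (mod 1387)
6^4 ≡ 36^2 = 1296 ≡ 1296 (mod 1387)
6^8 ≡ 1296^2 = 1679616 ≡ 1346 (mod 1387)
6^16 ≡ 1346^2 = 1811716 ≡ 294 (mod 1387)
6^32 ≡ 294^2 = 86436 ≡ 442 (mod 1387)
6^64 ≡ 442^2 = 195364 ≡ 1184 (mod 1387)
6^128 ≡ 1184^2 = 1401856 ≡ 986 (mod 1387)
6^256 ≡ 986^2 = 972196 ≡ 1296 (mod 1387)
6^512 ≡ 1296^2 = 1679616 ≡ 1346 (mod 1387)
6^1024 ≡ 1346^2 = 1811716 ≡ 294 (mod 1387)
1386 = 1024 + 256 + 64 + 32 + 8 + 2 in binary powers of 2.
So 6^1386 ≡ 294 · 1296 · 1184 · 442 · 1346 · 36 ≡ 875 (mod 1387).
Since 875 ≠ 1, base 6 is a Fermat witness: 1387 is composite.

875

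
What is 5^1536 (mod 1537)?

5^1 ≡ 5 (mod 1537)
5^2 ≡ 5^2 = 25 ≡ 25 (mod 1537)
5^4 ≡ 25^2 = 625 ≡ 625 (mod 1537)
5^8 ≡ 625^2 = 390625 ≡ 227 (mod 1537)
5^16 ≡ 227^2 = 51529 ≡ 808 (mod 1537)
5^32 ≡ 808^2 = 652864 ≡ 1176 (mod 1537)
5^64 ≡ 1176^2 = 1382976 ≡ 1213 (mod 1537)
5^128 ≡ 1213^2 = 1471369 ≡ 460 (mod 1537)
5^256 ≡ 460^2 = 211600 ≡ 1031 (mod 1537)
5^512 ≡ 1031^2 = 1062961 ≡ 894 (mod 1537)
5^1024 ≡ 894^2 = 799236 ≡ 1533 (mod 1537)
1536 = 1024 + 512 in binary powers of 2.
So 5^1536 ≡ 1533 · 894 ≡ 1035 (mod 1537).
Since 1035 ≠ 1, base 5 is a Fermat witness: 1537 is composite.

1035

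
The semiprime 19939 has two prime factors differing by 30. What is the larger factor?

157

Since p = q + 30, we have 19939 = q(q + 30), so q² + 30q − 19939 = 0.
Discriminant: 30² + 4·19939 = 900 + 79756 = 80656; √80656 = 284.
q = (−30 + 284)/2 = 127, and p = q + 30 = 157.
Check: 127 · 157 = 19939.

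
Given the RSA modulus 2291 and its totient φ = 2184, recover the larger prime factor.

79

φ(n) = (p−1)(q−1) = n − (p+q) + 1, so p + q = 2291 − 2184 + 1 = 108.
p and q are the roots of t² − 108t + 2291 = 0.
Discriminant: 108² − 4·2291 = 11664 − 9164 = 2500; √2500 = 50.
q = (108 − 50)/2 = 29, p = (108 + 50)/2 = 79.
Check: 29 · 79 = 2291.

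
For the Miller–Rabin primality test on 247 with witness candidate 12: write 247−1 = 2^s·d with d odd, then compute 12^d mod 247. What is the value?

247 − 1 = 246 = 2^1 · 123, so d = 123.
12^1 ≡ 12 (mod 247)
12^2 ≡ 12^2 = 144 ≡ 144 (mod 247)
12^4 ≡ 144^2 = 20736 ≡ 235 (mod 247)
12^8 ≡ 235^2 = 55225 ≡ 144 (mod 247)
12^16 ≡ 144^2 = 20736 ≡ 235 (mod 247)
12^32 ≡ 235^2 = 55225 ≡ 144 (mod 247)
12^64 ≡ 144^2 = 20736 ≡ 235 (mod 247)
123 = 64 + 32 + 16 + 8 + 2 + 1 in binary powers of 2.
So 12^123 ≡ 235 · 144 · 235 · 144 · 144 · 12 ≡ 246 (mod 247).
Since 12^d ≡ 246 (mod 247), base 12 does not prove 247 composite.

246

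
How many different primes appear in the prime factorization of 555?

555 = 3 · 185
185 = 5 · 37
555 = 3 · 5 · 37, which has 3 distinct prime factors.

3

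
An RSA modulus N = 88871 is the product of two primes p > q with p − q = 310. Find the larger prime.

491

Since p = q + 310, we have 88871 = q(q + 310), so q² + 310q − 88871 = 0.
Discriminant: 310² + 4·88871 = 96100 + 355484 = 451584; √451584 = 672.
q = (−310 + 672)/2 = 181, and p = q + 310 = 491.
Check: 181 · 491 = 88871.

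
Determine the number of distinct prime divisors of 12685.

12685 = 5 · 2537
2537 = 43 · 59
12685 = 5 · 43 · 59, which has 3 distinct prime factors.

3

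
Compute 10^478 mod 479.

1

10^1 ≡ 10 (mod 479)
10^2 ≡ 10^2 = 100 ≡ 100 (mod 479)
10^4 ≡ 100^2 = 10000 ≡ 420 (mod 479)
10^8 ≡ 420^2 = 176400 ≡ 128 (mod 479)
10^16 ≡ 128^2 = 16384 ≡ 98 (mod 479)
10^32 ≡ 98^2 = 9604 ≡ 24 (mod 479)
10^64 ≡ 24^2 = 576 ≡ 97 (mod 479)
10^128 ≡ 97^2 = 9409 ≡ 308 (mod 479)
10^256 ≡ 308^2 = 94864 ≡ 22 (mod 479)
478 = 256 + 128 + 64 + 16 + 8 + 4 + 2 in binary powers of 2.
So 10^478 ≡ 22 · 308 · 97 · 98 · 128 · 420 · 100 ≡ 1 (mod 479).
Since the result is 1, base 10 gives no evidence that 479 is composite.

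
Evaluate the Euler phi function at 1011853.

980064

Factor: 1011853 = 73 · 83 · 167.
φ(1011853) = (73−1) · (83−1) · (167−1) = 72 · 82 · 166 = 980064.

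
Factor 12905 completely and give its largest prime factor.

89

12905 = 5 · 2581
2581 = 29 · 89
89 is prime.
So 12905 = 5 · 29 · 89; the largest prime factor is 89.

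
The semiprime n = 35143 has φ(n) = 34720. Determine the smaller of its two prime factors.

φ(n) = (p−1)(q−1) = n − (p+q) + 1, so p + q = 35143 − 34720 + 1 = 424.
p and q are the roots of t² − 424t + 35143 = 0.
Discriminant: 424² − 4·35143 = 179776 − 140572 = 39204; √39204 = 198.
q = (424 − 198)/2 = 113, p = (424 + 198)/2 = 311.
Check: 113 · 311 = 35143.

113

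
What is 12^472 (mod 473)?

12^1 ≡ 12 (mod 473)
12^2 ≡ 12^2 = 144 ≡ 144 (mod 473)
12^4 ≡ 144^2 = 20736 ≡ 397 (mod 473)
12^8 ≡ 397^2 = 157609 ≡ 100 (mod 473)
12^16 ≡ 100^2 = 10000 ≡ 67 (mod 473)
12^32 ≡ 67^2 = 4489 ≡ 232 (mod 473)
12^64 ≡ 232^2 = 53824 ≡ 375 (mod 473)
12^128 ≡ 375^2 = 140625 ≡ 144 (mod 473)
12^256 ≡ 144^2 = 20736 ≡ 397 (mod 473)
472 = 256 + 128 + 64 + 16 + 8 in binary powers of 2.
So 12^472 ≡ 397 · 144 · 375 · 67 · 100 ≡ 210 (mod 473).
Since 210 ≠ 1, base 12 is a Fermat witness: 473 is composite.

210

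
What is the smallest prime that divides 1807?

13

1807 is odd.
Digit sum 16, not divisible by 3.
Ends in 7: not divisible by 5.
7: 1807 = 7·258 + 1
11: 1807 = 11·164 + 3
13: 1807 = 13·139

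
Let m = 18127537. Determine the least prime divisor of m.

18127537 is odd.
Digit sum 34, not divisible by 3.
Ends in 7: not divisible by 5.
7: 18127537 = 7·2589648 + 1
11: 18127537 = 11·1647957 + 10
13: 18127537 = 13·1394425 + 12
17: 18127537 = 17·1066325 + 12
19: 18127537 = 19·954080 + 17
23: 18127537 = 23·788153 + 18
29: 18127537 = 29·625087 + 14
31: 18127537 = 31·584759 + 8
37: 18127537 = 37·489933 + 16
41: 18127537 = 41·442135 + 2
43: 18127537 = 43·421570 + 27
47: 18127537 = 47·385692 + 13
53: 18127537 = 53·342029

53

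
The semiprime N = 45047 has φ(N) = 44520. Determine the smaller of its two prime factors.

φ(n) = (p−1)(q−1) = n − (p+q) + 1, so p + q = 45047 − 44520 + 1 = 528.
p and q are the roots of t² − 528t + 45047 = 0.
Discriminant: 528² − 4·45047 = 278784 − 180188 = 98596; √98596 = 314.
q = (528 − 314)/2 = 107, p = (528 + 314)/2 = 421.
Check: 107 · 421 = 45047.

107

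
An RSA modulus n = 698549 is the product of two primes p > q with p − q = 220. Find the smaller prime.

733

Since p = q + 220, we have 698549 = q(q + 220), so q² + 220q − 698549 = 0.
Discriminant: 220² + 4·698549 = 48400 + 2794196 = 2842596; √2842596 = 1686.
q = (−220 + 1686)/2 = 733, and p = q + 220 = 953.
Check: 733 · 953 = 698549.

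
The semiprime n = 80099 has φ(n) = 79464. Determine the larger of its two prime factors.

φ(n) = (p−1)(q−1) = n − (p+q) + 1, so p + q = 80099 − 79464 + 1 = 636.
p and q are the roots of t² − 636t + 80099 = 0.
Discriminant: 636² − 4·80099 = 404496 − 320396 = 84100; √84100 = 290.
q = (636 − 290)/2 = 173, p = (636 + 290)/2 = 463.
Check: 173 · 463 = 80099.

463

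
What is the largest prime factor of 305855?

83

305855 = 5 · 61171
61171 = 11 · 5561
5561 = 67 · 83
83 is prime.
So 305855 = 5 · 11 · 67 · 83; the largest prime factor is 83.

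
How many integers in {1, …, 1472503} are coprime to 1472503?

Factor: 1472503 = 83 · 113 · 157.
φ(1472503) = (83−1) · (113−1) · (157−1) = 82 · 112 · 156 = 1432704.

1432704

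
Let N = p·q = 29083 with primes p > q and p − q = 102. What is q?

Since p = q + 102, we have 29083 = q(q + 102), so q² + 102q − 29083 = 0.
Discriminant: 102² + 4·29083 = 10404 + 116332 = 126736; √126736 = 356.
q = (−102 + 356)/2 = 127, and p = q + 102 = 229.
Check: 127 · 229 = 29083.

127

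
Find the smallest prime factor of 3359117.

43

3359117 is odd.
Digit sum 29, not divisible by 3.
Ends in 7: not divisible by 5.
7: 3359117 = 7·479873 + 6
11: 3359117 = 11·305374 + 3
13: 3359117 = 13·258393 + 8
17: 3359117 = 17·197595 + 2
19: 3359117 = 19·176795 + 12
23: 3359117 = 23·146048 + 13
29: 3359117 = 29·115831 + 18
31: 3359117 = 31·108358 + 19
37: 3359117 = 37·90786 + 35
41: 3359117 = 41·81929 + 28
43: 3359117 = 43·78119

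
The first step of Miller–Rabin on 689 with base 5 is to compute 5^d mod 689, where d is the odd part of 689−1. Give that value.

689 − 1 = 688 = 2^4 · 43, so d = 43.
5^1 ≡ 5 (mod 689)
5^2 ≡ 5^2 = 25 ≡ 25 (mod 689)
5^4 ≡ 25^2 = 625 ≡ 625 (mod 689)
5^8 ≡ 625^2 = 390625 ≡ 651 (mod 689)
5^16 ≡ 651^2 = 423801 ≡ 66 (mod 689)
5^32 ≡ 66^2 = 4356 ≡ 222 (mod 689)
43 = 32 + 8 + 2 + 1 in binary powers of 2.
So 5^43 ≡ 222 · 651 · 25 · 5 ≡ 359 (mod 689).
Squaring chain: 359 → 38 → 66 → 222; never reaches −1, so base 5 is a Miller–Rabin witness that 689 is composite.

359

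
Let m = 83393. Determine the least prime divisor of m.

89

83393 is odd.
Digit sum 26, not divisible by 3.
Ends in 3: not divisible by 5.
7: 83393 = 7·11913 + 2
11: 83393 = 11·7581 + 2
13: 83393 = 13·6414 + 11
17: 83393 = 17·4905 + 8
19: 83393 = 19·4389 + 2
23: 83393 = 23·3625 + 18
29: 83393 = 29·2875 + 18
31: 83393 = 31·2690 + 3
37: 83393 = 37·2253 + 32
41: 83393 = 41·2033 + 40
43: 83393 = 43·1939 + 16
47: 83393 = 47·1774 + 15
53: 83393 = 53·1573 + 24
59: 83393 = 59·1413 + 26
61: 83393 = 61·1367 + 6
67: 83393 = 67·1244 + 45
71: 83393 = 71·1174 + 39
73: 83393 = 73·1142 + 27
79: 83393 = 79·1055 + 48
83: 83393 = 83·1004 + 61
89: 83393 = 89·937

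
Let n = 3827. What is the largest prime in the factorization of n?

3827 = 43 · 89
89 is prime.
So 3827 = 43 · 89; the largest prime factor is 89.

89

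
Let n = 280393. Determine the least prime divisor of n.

280393 is odd.
Digit sum 25, not divisible by 3.
Ends in 3: not divisible by 5.
7: 280393 = 7·40056 + 1
11: 280393 = 11·25490 + 3
13: 280393 = 13·21568 + 9
17: 280393 = 17·16493 + 12
19: 280393 = 19·14757 + 10
23: 280393 = 23·12191

23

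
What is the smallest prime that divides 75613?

83

75613 is odd.
Digit sum 22, not divisible by 3.
Ends in 3: not divisible by 5.
7: 75613 = 7·10801 + 6
11: 75613 = 11·6873 + 10
13: 75613 = 13·5816 + 5
17: 75613 = 17·4447 + 14
19: 75613 = 19·3979 + 12
23: 75613 = 23·3287 + 12
29: 75613 = 29·2607 + 10
31: 75613 = 31·2439 + 4
37: 75613 = 37·2043 + 22
41: 75613 = 41·1844 + 9
43: 75613 = 43·1758 + 19
47: 75613 = 47·1608 + 37
53: 75613 = 53·1426 + 35
59: 75613 = 59·1281 + 34
61: 75613 = 61·1239 + 34
67: 75613 = 67·1128 + 37
71: 75613 = 71·1064 + 69
73: 75613 = 73·1035 + 58
79: 75613 = 79·957 + 10
83: 75613 = 83·911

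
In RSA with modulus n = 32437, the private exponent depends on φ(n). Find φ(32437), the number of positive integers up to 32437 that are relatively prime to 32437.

32076

Factor: 32437 = 163 · 199.
φ(32437) = (163−1) · (199−1) = 162 · 198 = 32076.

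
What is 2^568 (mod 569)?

1

2^1 ≡ 2 (mod 569)
2^2 ≡ 2^2 = 4 ≡ 4 (mod 569)
2^4 ≡ 4^2 = 16 ≡ 16 (mod 569)
2^8 ≡ 16^2 = 256 ≡ 256 (mod 569)
2^16 ≡ 256^2 = 65536 ≡ 101 (mod 569)
2^32 ≡ 101^2 = 10201 ≡ 528 (mod 569)
2^64 ≡ 528^2 = 278784 ≡ 543 (mod 569)
2^128 ≡ 543^2 = 294849 ≡ 107 (mod 569)
2^256 ≡ 107^2 = 11449 ≡ 69 (mod 569)
2^512 ≡ 69^2 = 4761 ≡ 209 (mod 569)
568 = 512 + 32 + 16 + 8 in binary powers of 2.
So 2^568 ≡ 209 · 528 · 101 · 256 ≡ 1 (mod 569).
Since the result is 1, base 2 gives no evidence that 569 is composite.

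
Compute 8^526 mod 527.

225

8^1 ≡ 8 (mod 527)
8^2 ≡ 8^2 = 64 ≡ 64 (mod 527)
8^4 ≡ 64^2 = 4096 ≡ 407 (mod 527)
8^8 ≡ 407^2 = 165649 ≡ 171 (mod 527)
8^16 ≡ 171^2 = 29241 ≡ 256 (mod 527)
8^32 ≡ 256^2 = 65536 ≡ 188 (mod 527)
8^64 ≡ 188^2 = 35344 ≡ 35 (mod 527)
8^128 ≡ 35^2 = 1225 ≡ 171 (mod 527)
8^256 ≡ 171^2 = 29241 ≡ 256 (mod 527)
8^512 ≡ 256^2 = 65536 ≡ 188 (mod 527)
526 = 512 + 8 + 4 + 2 in binary powers of 2.
So 8^526 ≡ 188 · 171 · 407 · 64 ≡ 225 (mod 527).
Since 225 ≠ 1, base 8 is a Fermat witness: 527 is composite.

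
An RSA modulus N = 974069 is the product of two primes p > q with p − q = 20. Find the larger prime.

997

Since p = q + 20, we have 974069 = q(q + 20), so q² + 20q − 974069 = 0.
Discriminant: 20² + 4·974069 = 400 + 3896276 = 3896676; √3896676 = 1974.
q = (−20 + 1974)/2 = 977, and p = q + 20 = 997.
Check: 977 · 997 = 974069.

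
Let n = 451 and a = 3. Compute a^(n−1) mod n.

419

3^1 ≡ 3 (mod 451)
3^2 ≡ 3^2 = 9 ≡ 9 (mod 451)
3^4 ≡ 9^2 = 81 ≡ 81 (mod 451)
3^8 ≡ 81^2 = 6561 ≡ 247 (mod 451)
3^16 ≡ 247^2 = 61009 ≡ 124 (mod 451)
3^32 ≡ 124^2 = 15376 ≡ 42 (mod 451)
3^64 ≡ 42^2 = 1764 ≡ 411 (mod 451)
3^128 ≡ 411^2 = 168921 ≡ 247 (mod 451)
3^256 ≡ 247^2 = 61009 ≡ 124 (mod 451)
450 = 256 + 128 + 64 + 2 in binary powers of 2.
So 3^450 ≡ 124 · 247 · 411 · 9 ≡ 419 (mod 451).
Since 419 ≠ 1, base 3 is a Fermat witness: 451 is composite.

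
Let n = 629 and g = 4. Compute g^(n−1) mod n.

562

4^1 ≡ 4 (mod 629)
4^2 ≡ 4^2 = 16 ≡ 16 (mod 629)
4^4 ≡ 16^2 = 256 ≡ 256 (mod 629)
4^8 ≡ 256^2 = 65536 ≡ 120 (mod 629)
4^16 ≡ 120^2 = 14400 ≡ 562 (mod 629)
4^32 ≡ 562^2 = 315844 ≡ 86 (mod 629)
4^64 ≡ 86^2 = 7396 ≡ 477 (mod 629)
4^128 ≡ 477^2 = 227529 ≡ 460 (mod 629)
4^256 ≡ 460^2 = 211600 ≡ 256 (mod 629)
4^512 ≡ 256^2 = 65536 ≡ 120 (mod 629)
628 = 512 + 64 + 32 + 16 + 4 in binary powers of 2.
So 4^628 ≡ 120 · 477 · 86 · 562 · 256 ≡ 562 (mod 629).
Since 562 ≠ 1, base 4 is a Fermat witness: 629 is composite.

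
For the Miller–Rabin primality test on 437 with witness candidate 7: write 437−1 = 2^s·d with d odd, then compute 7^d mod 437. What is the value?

102

437 − 1 = 436 = 2^2 · 109, so d = 109.
7^1 ≡ 7 (mod 437)
7^2 ≡ 7^2 = 49 ≡ 49 (mod 437)
7^4 ≡ 49^2 = 2401 ≡ 216 (mod 437)
7^8 ≡ 216^2 = 46656 ≡ 334 (mod 437)
7^16 ≡ 334^2 = 111556 ≡ 121 (mod 437)
7^32 ≡ 121^2 = 14641 ≡ 220 (mod 437)
7^64 ≡ 220^2 = 48400 ≡ 330 (mod 437)
109 = 64 + 32 + 8 + 4 + 1 in binary powers of 2.
So 7^109 ≡ 330 · 220 · 334 · 216 · 7 ≡ 102 (mod 437).
Squaring chain: 102 → 353; never reaches −1, so base 7 is a Miller–Rabin witness that 437 is composite.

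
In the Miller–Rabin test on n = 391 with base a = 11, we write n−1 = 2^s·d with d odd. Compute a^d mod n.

391 − 1 = 390 = 2^1 · 195, so d = 195.
11^1 ≡ 11 (mod 391)
11^2 ≡ 11^2 = 121 ≡ 121 (mod 391)
11^4 ≡ 121^2 = 14641 ≡ 174 (mod 391)
11^8 ≡ 174^2 = 30276 ≡ 169 (mod 391)
11^16 ≡ 169^2 = 28561 ≡ 18 (mod 391)
11^32 ≡ 18^2 = 324 ≡ 324 (mod 391)
11^64 ≡ 324^2 = 104976 ≡ 188 (mod 391)
11^128 ≡ 188^2 = 35344 ≡ 154 (mod 391)
195 = 128 + 64 + 2 + 1 in binary powers of 2.
So 11^195 ≡ 154 · 188 · 121 · 11 ≡ 107 (mod 391).
Squaring chain: 107; never reaches −1, so base 11 is a Miller–Rabin witness that 391 is composite.

107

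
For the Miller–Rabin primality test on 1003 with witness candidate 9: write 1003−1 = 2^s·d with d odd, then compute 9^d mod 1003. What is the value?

1003 − 1 = 1002 = 2^1 · 501, so d = 501.
9^1 ≡ 9 (mod 1003)
9^2 ≡ 9^2 = 81 ≡ 81 (mod 1003)
9^4 ≡ 81^2 = 6561 ≡ 543 (mod 1003)
9^8 ≡ 543^2 = 294849 ≡ 970 (mod 1003)
9^16 ≡ 970^2 = 940900 ≡ 86 (mod 1003)
9^32 ≡ 86^2 = 7396 ≡ 375 (mod 1003)
9^64 ≡ 375^2 = 140625 ≡ 205 (mod 1003)
9^128 ≡ 205^2 = 42025 ≡ 902 (mod 1003)
9^256 ≡ 902^2 = 813604 ≡ 171 (mod 1003)
501 = 256 + 128 + 64 + 32 + 16 + 4 + 1 in binary powers of 2.
So 9^501 ≡ 171 · 902 · 205 · 375 · 86 · 543 · 9 ≡ 144 (mod 1003).
Squaring chain: 144; never reaches −1, so base 9 is a Miller–Rabin witness that 1003 is composite.

144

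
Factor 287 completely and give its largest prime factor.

287 = 7 · 41
41 is prime.
So 287 = 7 · 41; the largest prime factor is 41.

41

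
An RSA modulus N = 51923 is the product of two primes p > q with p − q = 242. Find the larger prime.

379

Since p = q + 242, we have 51923 = q(q + 242), so q² + 242q − 51923 = 0.
Discriminant: 242² + 4·51923 = 58564 + 207692 = 266256; √266256 = 516.
q = (−242 + 516)/2 = 137, and p = q + 242 = 379.
Check: 137 · 379 = 51923.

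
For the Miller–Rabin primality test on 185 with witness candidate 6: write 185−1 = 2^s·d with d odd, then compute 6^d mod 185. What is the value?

185 − 1 = 184 = 2^3 · 23, so d = 23.
6^1 ≡ 6 (mod 185)
6^2 ≡ 6^2 = 36 ≡ 36 (mod 185)
6^4 ≡ 36^2 = 1296 ≡ 1 (mod 185)
6^8 ≡ 1^2 = 1 ≡ 1 (mod 185)
6^16 ≡ 1^2 = 1 ≡ 1 (mod 185)
23 = 16 + 4 + 2 + 1 in binary powers of 2.
So 6^23 ≡ 1 · 1 · 36 · 6 ≡ 31 (mod 185).
Squaring chain: 31 → 36 → 1; never reaches −1, so base 6 is a Miller–Rabin witness that 185 is composite.

31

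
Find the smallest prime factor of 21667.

47

21667 is odd.
Digit sum 22, not divisible by 3.
Ends in 7: not divisible by 5.
7: 21667 = 7·3095 + 2
11: 21667 = 11·1969 + 8
13: 21667 = 13·1666 + 9
17: 21667 = 17·1274 + 9
19: 21667 = 19·1140 + 7
23: 21667 = 23·942 + 1
29: 21667 = 29·747 + 4
31: 21667 = 31·698 + 29
37: 21667 = 37·585 + 22
41: 21667 = 41·528 + 19
43: 21667 = 43·503 + 38
47: 21667 = 47·461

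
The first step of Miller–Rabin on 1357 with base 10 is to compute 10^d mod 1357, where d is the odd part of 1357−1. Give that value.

1357 − 1 = 1356 = 2^2 · 339, so d = 339.
10^1 ≡ 10 (mod 1357)
10^2 ≡ 10^2 = 100 ≡ 100 (mod 1357)
10^4 ≡ 100^2 = 10000 ≡ 501 (mod 1357)
10^8 ≡ 501^2 = 251001 ≡ 1313 (mod 1357)
10^16 ≡ 1313^2 = 1723969 ≡ 579 (mod 1357)
10^32 ≡ 579^2 = 335241 ≡ 62 (mod 1357)
10^64 ≡ 62^2 = 3844 ≡ 1130 (mod 1357)
10^128 ≡ 1130^2 = 1276900 ≡ 1320 (mod 1357)
10^256 ≡ 1320^2 = 1742400 ≡ 12 (mod 1357)
339 = 256 + 64 + 16 + 2 + 1 in binary powers of 2.
So 10^339 ≡ 12 · 1130 · 579 · 100 · 10 ≡ 319 (mod 1357).
Squaring chain: 319 → 1343; never reaches −1, so base 10 is a Miller–Rabin witness that 1357 is composite.

319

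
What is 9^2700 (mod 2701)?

9^1 ≡ 9 (mod 2701)
9^2 ≡ 9^2 = 81 ≡ 81 (mod 2701)
9^4 ≡ 81^2 = 6561 ≡ 1159 (mod 2701)
9^8 ≡ 1159^2 = 1343281 ≡ 884 (mod 2701)
9^16 ≡ 884^2 = 781456 ≡ 867 (mod 2701)
9^32 ≡ 867^2 = 751689 ≡ 811 (mod 2701)
9^64 ≡ 811^2 = 657721 ≡ 1378 (mod 2701)
9^128 ≡ 1378^2 = 1898884 ≡ 81 (mod 2701)
9^256 ≡ 81^2 = 6561 ≡ 1159 (mod 2701)
9^512 ≡ 1159^2 = 1343281 ≡ 884 (mod 2701)
9^1024 ≡ 884^2 = 781456 ≡ 867 (mod 2701)
9^2048 ≡ 867^2 = 751689 ≡ 811 (mod 2701)
2700 = 2048 + 512 + 128 + 8 + 4 in binary powers of 2.
So 9^2700 ≡ 811 · 884 · 81 · 884 · 1159 ≡ 1 (mod 2701).
Since the result is 1, base 9 gives no evidence that 2701 is composite.

1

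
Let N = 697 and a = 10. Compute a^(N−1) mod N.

10^1 ≡ 10 (mod 697)
10^2 ≡ 10^2 = 100 ≡ 100 (mod 697)
10^4 ≡ 100^2 = 10000 ≡ 242 (mod 697)
10^8 ≡ 242^2 = 58564 ≡ 16 (mod 697)
10^16 ≡ 16^2 = 256 ≡ 256 (mod 697)
10^32 ≡ 256^2 = 65536 ≡ 18 (mod 697)
10^64 ≡ 18^2 = 324 ≡ 324 (mod 697)
10^128 ≡ 324^2 = 104976 ≡ 426 (mod 697)
10^256 ≡ 426^2 = 181476 ≡ 256 (mod 697)
10^512 ≡ 256^2 = 65536 ≡ 18 (mod 697)
696 = 512 + 128 + 32 + 16 + 8 in binary powers of 2.
So 10^696 ≡ 18 · 426 · 18 · 256 · 16 ≡ 543 (mod 697).
Since 543 ≠ 1, base 10 is a Fermat witness: 697 is composite.

543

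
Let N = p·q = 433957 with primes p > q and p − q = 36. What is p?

677

Since p = q + 36, we have 433957 = q(q + 36), so q² + 36q − 433957 = 0.
Discriminant: 36² + 4·433957 = 1296 + 1735828 = 1737124; √1737124 = 1318.
q = (−36 + 1318)/2 = 641, and p = q + 36 = 677.
Check: 641 · 677 = 433957.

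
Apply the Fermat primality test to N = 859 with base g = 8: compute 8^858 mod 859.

1

8^1 ≡ 8 (mod 859)
8^2 ≡ 8^2 = 64 ≡ 64 (mod 859)
8^4 ≡ 64^2 = 4096 ≡ 660 (mod 859)
8^8 ≡ 660^2 = 435600 ≡ 87 (mod 859)
8^16 ≡ 87^2 = 7569 ≡ 697 (mod 859)
8^32 ≡ 697^2 = 485809 ≡ 474 (mod 859)
8^64 ≡ 474^2 = 224676 ≡ 477 (mod 859)
8^128 ≡ 477^2 = 227529 ≡ 753 (mod 859)
8^256 ≡ 753^2 = 567009 ≡ 69 (mod 859)
8^512 ≡ 69^2 = 4761 ≡ 466 (mod 859)
858 = 512 + 256 + 64 + 16 + 8 + 2 in binary powers of 2.
So 8^858 ≡ 466 · 69 · 477 · 697 · 87 · 64 ≡ 1 (mod 859).
Since the result is 1, base 8 gives no evidence that 859 is composite.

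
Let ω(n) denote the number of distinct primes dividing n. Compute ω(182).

3

182 = 2 · 91
91 = 7 · 13
182 = 2 · 7 · 13, which has 3 distinct prime factors.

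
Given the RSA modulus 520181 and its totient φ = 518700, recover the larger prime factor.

911

φ(n) = (p−1)(q−1) = n − (p+q) + 1, so p + q = 520181 − 518700 + 1 = 1482.
p and q are the roots of t² − 1482t + 520181 = 0.
Discriminant: 1482² − 4·520181 = 2196324 − 2080724 = 115600; √115600 = 340.
q = (1482 − 340)/2 = 571, p = (1482 + 340)/2 = 911.
Check: 571 · 911 = 520181.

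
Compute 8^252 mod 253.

8^1 ≡ 8 (mod 253)
8^2 ≡ 8^2 = 64 ≡ 64 (mod 253)
8^4 ≡ 64^2 = 4096 ≡ 48 (mod 253)
8^8 ≡ 48^2 = 2304 ≡ 27 (mod 253)
8^16 ≡ 27^2 = 729 ≡ 223 (mod 253)
8^32 ≡ 223^2 = 49729 ≡ 141 (mod 253)
8^64 ≡ 141^2 = 19881 ≡ 147 (mod 253)
8^128 ≡ 147^2 = 21609 ≡ 104 (mod 253)
252 = 128 + 64 + 32 + 16 + 8 + 4 in binary powers of 2.
So 8^252 ≡ 104 · 147 · 141 · 223 · 27 · 48 ≡ 141 (mod 253).
Since 141 ≠ 1, base 8 is a Fermat witness: 253 is composite.

141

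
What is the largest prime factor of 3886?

3886 = 2 · 1943
1943 = 29 · 67
67 is prime.
So 3886 = 2 · 29 · 67; the largest prime factor is 67.

67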